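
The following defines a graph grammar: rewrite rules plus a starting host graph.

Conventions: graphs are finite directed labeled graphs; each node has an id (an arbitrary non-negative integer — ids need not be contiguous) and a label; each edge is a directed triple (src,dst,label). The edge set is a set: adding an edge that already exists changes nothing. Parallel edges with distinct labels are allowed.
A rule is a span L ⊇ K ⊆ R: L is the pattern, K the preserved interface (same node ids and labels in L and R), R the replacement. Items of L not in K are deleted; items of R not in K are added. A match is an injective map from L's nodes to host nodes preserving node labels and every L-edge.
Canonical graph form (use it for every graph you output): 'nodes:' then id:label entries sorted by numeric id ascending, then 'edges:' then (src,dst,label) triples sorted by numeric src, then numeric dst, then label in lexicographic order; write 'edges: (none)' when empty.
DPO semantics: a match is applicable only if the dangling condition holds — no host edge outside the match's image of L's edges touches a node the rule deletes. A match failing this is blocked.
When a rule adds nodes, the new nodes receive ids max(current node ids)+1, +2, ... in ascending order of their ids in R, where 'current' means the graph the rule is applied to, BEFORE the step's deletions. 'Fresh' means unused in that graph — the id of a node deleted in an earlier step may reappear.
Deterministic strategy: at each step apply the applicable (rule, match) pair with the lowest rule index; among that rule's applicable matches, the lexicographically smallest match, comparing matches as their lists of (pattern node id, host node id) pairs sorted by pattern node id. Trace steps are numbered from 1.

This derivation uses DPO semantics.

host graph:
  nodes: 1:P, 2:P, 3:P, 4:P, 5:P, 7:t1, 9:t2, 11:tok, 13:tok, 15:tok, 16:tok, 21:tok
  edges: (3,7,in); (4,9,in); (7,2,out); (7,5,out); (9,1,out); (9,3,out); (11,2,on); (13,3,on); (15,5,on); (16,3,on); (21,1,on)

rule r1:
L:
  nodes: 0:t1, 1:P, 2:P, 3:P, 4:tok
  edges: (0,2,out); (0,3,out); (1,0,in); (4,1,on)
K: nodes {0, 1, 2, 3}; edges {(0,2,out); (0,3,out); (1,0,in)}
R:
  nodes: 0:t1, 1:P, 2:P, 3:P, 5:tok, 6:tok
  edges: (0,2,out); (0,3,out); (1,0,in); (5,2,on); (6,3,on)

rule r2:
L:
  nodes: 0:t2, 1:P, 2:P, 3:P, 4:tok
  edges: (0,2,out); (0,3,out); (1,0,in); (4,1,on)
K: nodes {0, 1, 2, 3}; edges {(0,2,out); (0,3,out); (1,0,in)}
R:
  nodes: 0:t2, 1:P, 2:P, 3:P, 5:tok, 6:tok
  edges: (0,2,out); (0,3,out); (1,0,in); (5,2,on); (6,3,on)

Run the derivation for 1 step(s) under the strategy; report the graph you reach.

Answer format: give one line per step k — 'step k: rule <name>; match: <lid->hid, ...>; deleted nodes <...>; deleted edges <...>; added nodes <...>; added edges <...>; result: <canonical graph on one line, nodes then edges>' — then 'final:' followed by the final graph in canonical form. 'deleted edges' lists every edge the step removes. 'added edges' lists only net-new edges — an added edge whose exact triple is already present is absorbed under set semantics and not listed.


step 1: rule r1; match: 0->7, 1->3, 2->2, 3->5, 4->13; deleted nodes 13; deleted edges (13,3,on); added nodes 22, 23; added edges (22,2,on); (23,5,on); result: nodes: 1:P, 2:P, 3:P, 4:P, 5:P, 7:t1, 9:t2, 11:tok, 15:tok, 16:tok, 21:tok, 22:tok, 23:tok edges: (3,7,in); (4,9,in); (7,2,out); (7,5,out); (9,1,out); (9,3,out); (11,2,on); (15,5,on); (16,3,on); (21,1,on); (22,2,on); (23,5,on)
final:
nodes: 1:P, 2:P, 3:P, 4:P, 5:P, 7:t1, 9:t2, 11:tok, 15:tok, 16:tok, 21:tok, 22:tok, 23:tok
edges: (3,7,in); (4,9,in); (7,2,out); (7,5,out); (9,1,out); (9,3,out); (11,2,on); (15,5,on); (16,3,on); (21,1,on); (22,2,on); (23,5,on)


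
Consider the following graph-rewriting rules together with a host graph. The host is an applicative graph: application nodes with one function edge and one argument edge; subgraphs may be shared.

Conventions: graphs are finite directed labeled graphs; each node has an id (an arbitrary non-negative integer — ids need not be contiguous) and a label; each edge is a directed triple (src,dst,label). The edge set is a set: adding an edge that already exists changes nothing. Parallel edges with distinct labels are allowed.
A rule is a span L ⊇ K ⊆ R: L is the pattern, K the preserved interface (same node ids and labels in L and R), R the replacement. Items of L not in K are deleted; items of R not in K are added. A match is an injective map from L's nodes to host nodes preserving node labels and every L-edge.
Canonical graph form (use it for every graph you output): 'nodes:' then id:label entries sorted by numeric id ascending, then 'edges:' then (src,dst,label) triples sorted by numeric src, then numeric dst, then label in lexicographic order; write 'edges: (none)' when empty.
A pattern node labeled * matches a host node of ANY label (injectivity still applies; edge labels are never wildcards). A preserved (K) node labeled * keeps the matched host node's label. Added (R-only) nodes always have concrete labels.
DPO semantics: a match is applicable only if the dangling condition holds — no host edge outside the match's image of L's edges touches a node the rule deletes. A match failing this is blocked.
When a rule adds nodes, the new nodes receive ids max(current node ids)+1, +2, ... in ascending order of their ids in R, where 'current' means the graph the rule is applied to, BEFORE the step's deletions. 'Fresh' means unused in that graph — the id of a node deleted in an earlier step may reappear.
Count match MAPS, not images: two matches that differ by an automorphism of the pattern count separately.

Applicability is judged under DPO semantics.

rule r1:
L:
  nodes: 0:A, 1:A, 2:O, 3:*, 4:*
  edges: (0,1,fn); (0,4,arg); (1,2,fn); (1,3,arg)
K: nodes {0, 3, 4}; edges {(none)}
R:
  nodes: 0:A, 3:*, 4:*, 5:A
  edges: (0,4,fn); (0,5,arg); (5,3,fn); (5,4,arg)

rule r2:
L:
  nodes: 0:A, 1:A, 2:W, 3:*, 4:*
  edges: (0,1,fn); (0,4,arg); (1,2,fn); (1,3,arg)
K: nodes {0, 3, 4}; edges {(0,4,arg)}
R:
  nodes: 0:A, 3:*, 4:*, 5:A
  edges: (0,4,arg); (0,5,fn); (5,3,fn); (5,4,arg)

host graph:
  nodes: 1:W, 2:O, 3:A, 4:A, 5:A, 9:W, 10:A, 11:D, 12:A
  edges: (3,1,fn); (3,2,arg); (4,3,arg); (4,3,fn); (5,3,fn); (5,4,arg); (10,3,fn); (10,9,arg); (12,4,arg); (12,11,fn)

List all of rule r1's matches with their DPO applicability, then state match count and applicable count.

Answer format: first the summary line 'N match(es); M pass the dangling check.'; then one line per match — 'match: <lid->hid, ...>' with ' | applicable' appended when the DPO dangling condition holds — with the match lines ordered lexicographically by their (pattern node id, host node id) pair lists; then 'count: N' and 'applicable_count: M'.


0 match(es); 0 pass the dangling check.
count: 0
applicable_count: 0


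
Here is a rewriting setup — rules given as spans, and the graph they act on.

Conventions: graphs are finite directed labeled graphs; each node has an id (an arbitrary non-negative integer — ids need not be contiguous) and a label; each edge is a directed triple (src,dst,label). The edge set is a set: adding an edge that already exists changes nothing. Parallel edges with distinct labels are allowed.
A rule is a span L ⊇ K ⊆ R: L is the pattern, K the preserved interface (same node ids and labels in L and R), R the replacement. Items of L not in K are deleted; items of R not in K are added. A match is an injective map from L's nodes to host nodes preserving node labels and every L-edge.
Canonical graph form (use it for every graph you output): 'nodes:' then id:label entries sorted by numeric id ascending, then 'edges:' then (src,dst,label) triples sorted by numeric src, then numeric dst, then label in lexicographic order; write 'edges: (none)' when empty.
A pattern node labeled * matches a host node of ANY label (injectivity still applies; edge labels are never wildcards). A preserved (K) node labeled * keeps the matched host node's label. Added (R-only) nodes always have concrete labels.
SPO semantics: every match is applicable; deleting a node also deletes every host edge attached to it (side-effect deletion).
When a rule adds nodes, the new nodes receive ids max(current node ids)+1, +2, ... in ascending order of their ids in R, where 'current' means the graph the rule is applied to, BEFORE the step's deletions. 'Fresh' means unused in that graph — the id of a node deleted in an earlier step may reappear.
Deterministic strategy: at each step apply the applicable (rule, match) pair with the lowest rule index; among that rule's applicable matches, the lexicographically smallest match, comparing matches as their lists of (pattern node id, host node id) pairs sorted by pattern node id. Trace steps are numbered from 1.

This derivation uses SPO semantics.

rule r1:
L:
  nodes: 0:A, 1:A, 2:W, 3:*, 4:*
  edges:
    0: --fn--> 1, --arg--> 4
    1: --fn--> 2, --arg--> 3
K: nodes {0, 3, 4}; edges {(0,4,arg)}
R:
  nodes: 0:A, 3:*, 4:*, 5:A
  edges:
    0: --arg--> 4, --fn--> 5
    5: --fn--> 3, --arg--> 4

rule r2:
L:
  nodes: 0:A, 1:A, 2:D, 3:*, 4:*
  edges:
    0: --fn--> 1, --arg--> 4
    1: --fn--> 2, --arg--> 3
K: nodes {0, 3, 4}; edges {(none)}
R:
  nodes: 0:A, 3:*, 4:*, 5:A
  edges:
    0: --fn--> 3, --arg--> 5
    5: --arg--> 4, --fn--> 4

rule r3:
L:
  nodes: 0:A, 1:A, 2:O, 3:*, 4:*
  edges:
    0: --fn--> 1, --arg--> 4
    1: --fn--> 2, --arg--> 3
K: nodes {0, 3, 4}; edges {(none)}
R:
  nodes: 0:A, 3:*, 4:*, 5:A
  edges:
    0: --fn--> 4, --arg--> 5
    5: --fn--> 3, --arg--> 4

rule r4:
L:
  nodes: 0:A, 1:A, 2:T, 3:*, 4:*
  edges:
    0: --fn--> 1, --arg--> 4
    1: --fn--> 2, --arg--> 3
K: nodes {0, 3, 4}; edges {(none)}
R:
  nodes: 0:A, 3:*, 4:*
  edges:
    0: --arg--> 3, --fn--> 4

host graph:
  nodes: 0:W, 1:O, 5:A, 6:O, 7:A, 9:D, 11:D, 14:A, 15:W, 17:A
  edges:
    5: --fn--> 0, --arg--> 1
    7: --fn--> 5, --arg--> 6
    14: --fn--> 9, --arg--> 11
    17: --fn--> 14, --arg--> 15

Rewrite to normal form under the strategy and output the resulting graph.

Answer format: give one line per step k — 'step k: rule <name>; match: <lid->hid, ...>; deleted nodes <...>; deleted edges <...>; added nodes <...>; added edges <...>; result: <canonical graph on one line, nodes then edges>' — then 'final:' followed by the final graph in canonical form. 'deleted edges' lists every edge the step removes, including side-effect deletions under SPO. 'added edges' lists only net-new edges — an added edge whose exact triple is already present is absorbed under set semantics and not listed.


step 1: rule r1; match: 0->7, 1->5, 2->0, 3->1, 4->6; deleted nodes 0, 5; deleted edges (5,0,fn); (5,1,arg); (7,5,fn); added nodes 18; added edges (7,18,fn); (18,1,fn); (18,6,arg); result: nodes: 1:O, 6:O, 7:A, 9:D, 11:D, 14:A, 15:W, 17:A, 18:A edges: (7,6,arg); (7,18,fn); (14,9,fn); (14,11,arg); (17,14,fn); (17,15,arg); (18,1,fn); (18,6,arg)
step 2: rule r2; match: 0->17, 1->14, 2->9, 3->11, 4->15; deleted nodes 9, 14; deleted edges (14,9,fn); (14,11,arg); (17,14,fn); (17,15,arg); added nodes 19; added edges (17,11,fn); (17,19,arg); (19,15,arg); (19,15,fn); result: nodes: 1:O, 6:O, 7:A, 11:D, 15:W, 17:A, 18:A, 19:A edges: (7,6,arg); (7,18,fn); (17,11,fn); (17,19,arg); (18,1,fn); (18,6,arg); (19,15,arg); (19,15,fn)
final:
nodes: 1:O, 6:O, 7:A, 11:D, 15:W, 17:A, 18:A, 19:A
edges: (7,6,arg); (7,18,fn); (17,11,fn); (17,19,arg); (18,1,fn); (18,6,arg); (19,15,arg); (19,15,fn)


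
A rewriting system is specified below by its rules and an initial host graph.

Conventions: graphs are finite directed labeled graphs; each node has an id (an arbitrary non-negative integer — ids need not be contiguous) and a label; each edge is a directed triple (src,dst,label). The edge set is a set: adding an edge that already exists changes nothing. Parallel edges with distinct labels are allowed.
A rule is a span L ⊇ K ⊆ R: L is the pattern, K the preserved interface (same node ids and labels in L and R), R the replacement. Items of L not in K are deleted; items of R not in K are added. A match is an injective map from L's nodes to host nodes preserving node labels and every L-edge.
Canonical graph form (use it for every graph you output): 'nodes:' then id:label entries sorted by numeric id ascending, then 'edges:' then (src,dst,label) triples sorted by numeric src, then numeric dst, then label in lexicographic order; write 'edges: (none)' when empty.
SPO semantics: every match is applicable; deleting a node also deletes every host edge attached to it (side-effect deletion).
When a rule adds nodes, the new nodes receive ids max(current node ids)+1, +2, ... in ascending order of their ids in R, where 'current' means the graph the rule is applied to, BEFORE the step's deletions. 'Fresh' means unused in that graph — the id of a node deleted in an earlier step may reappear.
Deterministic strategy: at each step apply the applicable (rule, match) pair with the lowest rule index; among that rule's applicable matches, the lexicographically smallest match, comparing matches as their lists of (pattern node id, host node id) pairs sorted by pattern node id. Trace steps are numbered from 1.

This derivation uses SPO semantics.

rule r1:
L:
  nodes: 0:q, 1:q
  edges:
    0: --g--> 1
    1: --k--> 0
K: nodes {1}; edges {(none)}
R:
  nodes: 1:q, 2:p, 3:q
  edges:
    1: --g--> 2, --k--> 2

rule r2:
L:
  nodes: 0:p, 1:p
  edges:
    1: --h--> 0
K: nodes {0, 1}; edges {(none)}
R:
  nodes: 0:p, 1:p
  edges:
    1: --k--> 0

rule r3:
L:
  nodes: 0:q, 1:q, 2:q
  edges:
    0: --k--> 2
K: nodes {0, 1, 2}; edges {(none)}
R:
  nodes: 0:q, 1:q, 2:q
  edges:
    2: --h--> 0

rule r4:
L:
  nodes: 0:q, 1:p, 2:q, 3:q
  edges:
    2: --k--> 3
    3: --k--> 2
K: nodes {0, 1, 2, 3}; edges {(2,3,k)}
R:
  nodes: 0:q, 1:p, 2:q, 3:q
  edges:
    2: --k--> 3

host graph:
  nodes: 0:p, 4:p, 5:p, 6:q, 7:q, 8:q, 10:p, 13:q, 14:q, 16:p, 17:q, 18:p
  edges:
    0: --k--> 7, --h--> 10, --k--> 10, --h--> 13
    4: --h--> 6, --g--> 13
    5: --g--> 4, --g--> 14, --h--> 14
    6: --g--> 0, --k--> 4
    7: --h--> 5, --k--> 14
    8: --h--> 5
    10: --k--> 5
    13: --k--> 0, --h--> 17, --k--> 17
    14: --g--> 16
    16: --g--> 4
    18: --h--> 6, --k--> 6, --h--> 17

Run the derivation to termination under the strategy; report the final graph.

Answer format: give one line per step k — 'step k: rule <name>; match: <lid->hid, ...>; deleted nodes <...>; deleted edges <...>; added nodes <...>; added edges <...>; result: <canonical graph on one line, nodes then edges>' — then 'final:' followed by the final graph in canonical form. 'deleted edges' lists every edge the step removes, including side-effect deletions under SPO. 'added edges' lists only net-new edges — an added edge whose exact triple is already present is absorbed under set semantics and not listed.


step 1: rule r2; match: 0->10, 1->0; deleted nodes (none); deleted edges (0,10,h); added nodes (none); added edges (none); result: nodes: 0:p, 4:p, 5:p, 6:q, 7:q, 8:q, 10:p, 13:q, 14:q, 16:p, 17:q, 18:p edges: (0,7,k); (0,10,k); (0,13,h); (4,6,h); (4,13,g); (5,4,g); (5,14,g); (5,14,h); (6,0,g); (6,4,k); (7,5,h); (7,14,k); (8,5,h); (10,5,k); (13,0,k); (13,17,h); (13,17,k); (14,16,g); (16,4,g); (18,6,h); (18,6,k); (18,17,h)
step 2: rule r3; match: 0->7, 1->6, 2->14; deleted nodes (none); deleted edges (7,14,k); added nodes (none); added edges (14,7,h); result: nodes: 0:p, 4:p, 5:p, 6:q, 7:q, 8:q, 10:p, 13:q, 14:q, 16:p, 17:q, 18:p edges: (0,7,k); (0,10,k); (0,13,h); (4,6,h); (4,13,g); (5,4,g); (5,14,g); (5,14,h); (6,0,g); (6,4,k); (7,5,h); (8,5,h); (10,5,k); (13,0,k); (13,17,h); (13,17,k); (14,7,h); (14,16,g); (16,4,g); (18,6,h); (18,6,k); (18,17,h)
step 3: rule r3; match: 0->13, 1->6, 2->17; deleted nodes (none); deleted edges (13,17,k); added nodes (none); added edges (17,13,h); result: nodes: 0:p, 4:p, 5:p, 6:q, 7:q, 8:q, 10:p, 13:q, 14:q, 16:p, 17:q, 18:p edges: (0,7,k); (0,10,k); (0,13,h); (4,6,h); (4,13,g); (5,4,g); (5,14,g); (5,14,h); (6,0,g); (6,4,k); (7,5,h); (8,5,h); (10,5,k); (13,0,k); (13,17,h); (14,7,h); (14,16,g); (16,4,g); (17,13,h); (18,6,h); (18,6,k); (18,17,h)
final:
nodes: 0:p, 4:p, 5:p, 6:q, 7:q, 8:q, 10:p, 13:q, 14:q, 16:p, 17:q, 18:p
edges: (0,7,k); (0,10,k); (0,13,h); (4,6,h); (4,13,g); (5,4,g); (5,14,g); (5,14,h); (6,0,g); (6,4,k); (7,5,h); (8,5,h); (10,5,k); (13,0,k); (13,17,h); (14,7,h); (14,16,g); (16,4,g); (17,13,h); (18,6,h); (18,6,k); (18,17,h)


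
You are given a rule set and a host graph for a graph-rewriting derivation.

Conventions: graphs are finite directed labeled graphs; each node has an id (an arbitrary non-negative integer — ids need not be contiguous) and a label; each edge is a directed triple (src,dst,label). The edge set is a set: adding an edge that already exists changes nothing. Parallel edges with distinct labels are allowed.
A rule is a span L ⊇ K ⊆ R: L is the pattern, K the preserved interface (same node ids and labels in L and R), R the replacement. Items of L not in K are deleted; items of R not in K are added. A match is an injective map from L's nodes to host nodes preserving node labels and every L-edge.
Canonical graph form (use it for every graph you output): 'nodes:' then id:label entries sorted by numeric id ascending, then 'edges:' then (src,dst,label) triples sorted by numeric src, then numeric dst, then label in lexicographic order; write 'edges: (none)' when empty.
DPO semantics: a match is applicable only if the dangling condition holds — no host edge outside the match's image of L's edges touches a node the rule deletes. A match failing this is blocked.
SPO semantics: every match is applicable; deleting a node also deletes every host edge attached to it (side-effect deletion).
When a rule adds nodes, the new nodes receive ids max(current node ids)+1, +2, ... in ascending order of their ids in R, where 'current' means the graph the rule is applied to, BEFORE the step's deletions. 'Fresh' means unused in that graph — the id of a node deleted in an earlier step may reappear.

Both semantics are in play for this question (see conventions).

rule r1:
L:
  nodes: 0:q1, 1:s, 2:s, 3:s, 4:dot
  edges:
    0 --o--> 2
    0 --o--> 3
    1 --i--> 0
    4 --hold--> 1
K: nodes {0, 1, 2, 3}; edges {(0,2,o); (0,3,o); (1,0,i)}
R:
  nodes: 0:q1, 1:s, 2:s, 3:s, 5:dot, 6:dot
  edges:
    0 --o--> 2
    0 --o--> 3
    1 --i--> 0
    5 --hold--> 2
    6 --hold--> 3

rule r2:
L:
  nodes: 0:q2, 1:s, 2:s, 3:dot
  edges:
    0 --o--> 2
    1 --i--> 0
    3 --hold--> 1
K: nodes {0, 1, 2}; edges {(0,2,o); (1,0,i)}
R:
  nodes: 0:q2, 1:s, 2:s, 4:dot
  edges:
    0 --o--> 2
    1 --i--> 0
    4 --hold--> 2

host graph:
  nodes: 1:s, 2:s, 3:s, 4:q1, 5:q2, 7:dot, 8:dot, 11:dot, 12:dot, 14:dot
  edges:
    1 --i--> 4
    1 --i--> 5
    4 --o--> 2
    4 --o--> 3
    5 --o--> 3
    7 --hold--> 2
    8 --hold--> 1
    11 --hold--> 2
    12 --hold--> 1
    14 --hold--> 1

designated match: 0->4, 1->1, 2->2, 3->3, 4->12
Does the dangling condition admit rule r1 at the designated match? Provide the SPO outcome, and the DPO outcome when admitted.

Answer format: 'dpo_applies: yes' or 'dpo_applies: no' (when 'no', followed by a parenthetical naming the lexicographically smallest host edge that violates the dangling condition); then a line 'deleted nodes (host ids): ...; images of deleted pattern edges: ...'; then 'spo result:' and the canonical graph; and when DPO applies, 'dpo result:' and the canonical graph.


dpo_applies: yes
deleted nodes (host ids): 12; images of deleted pattern edges: (12,1,hold)
spo result:
nodes: 1:s, 2:s, 3:s, 4:q1, 5:q2, 7:dot, 8:dot, 11:dot, 14:dot, 15:dot, 16:dot
edges: (1,4,i); (1,5,i); (4,2,o); (4,3,o); (5,3,o); (7,2,hold); (8,1,hold); (11,2,hold); (14,1,hold); (15,2,hold); (16,3,hold)
dpo result:
nodes: 1:s, 2:s, 3:s, 4:q1, 5:q2, 7:dot, 8:dot, 11:dot, 14:dot, 15:dot, 16:dot
edges: (1,4,i); (1,5,i); (4,2,o); (4,3,o); (5,3,o); (7,2,hold); (8,1,hold); (11,2,hold); (14,1,hold); (15,2,hold); (16,3,hold)


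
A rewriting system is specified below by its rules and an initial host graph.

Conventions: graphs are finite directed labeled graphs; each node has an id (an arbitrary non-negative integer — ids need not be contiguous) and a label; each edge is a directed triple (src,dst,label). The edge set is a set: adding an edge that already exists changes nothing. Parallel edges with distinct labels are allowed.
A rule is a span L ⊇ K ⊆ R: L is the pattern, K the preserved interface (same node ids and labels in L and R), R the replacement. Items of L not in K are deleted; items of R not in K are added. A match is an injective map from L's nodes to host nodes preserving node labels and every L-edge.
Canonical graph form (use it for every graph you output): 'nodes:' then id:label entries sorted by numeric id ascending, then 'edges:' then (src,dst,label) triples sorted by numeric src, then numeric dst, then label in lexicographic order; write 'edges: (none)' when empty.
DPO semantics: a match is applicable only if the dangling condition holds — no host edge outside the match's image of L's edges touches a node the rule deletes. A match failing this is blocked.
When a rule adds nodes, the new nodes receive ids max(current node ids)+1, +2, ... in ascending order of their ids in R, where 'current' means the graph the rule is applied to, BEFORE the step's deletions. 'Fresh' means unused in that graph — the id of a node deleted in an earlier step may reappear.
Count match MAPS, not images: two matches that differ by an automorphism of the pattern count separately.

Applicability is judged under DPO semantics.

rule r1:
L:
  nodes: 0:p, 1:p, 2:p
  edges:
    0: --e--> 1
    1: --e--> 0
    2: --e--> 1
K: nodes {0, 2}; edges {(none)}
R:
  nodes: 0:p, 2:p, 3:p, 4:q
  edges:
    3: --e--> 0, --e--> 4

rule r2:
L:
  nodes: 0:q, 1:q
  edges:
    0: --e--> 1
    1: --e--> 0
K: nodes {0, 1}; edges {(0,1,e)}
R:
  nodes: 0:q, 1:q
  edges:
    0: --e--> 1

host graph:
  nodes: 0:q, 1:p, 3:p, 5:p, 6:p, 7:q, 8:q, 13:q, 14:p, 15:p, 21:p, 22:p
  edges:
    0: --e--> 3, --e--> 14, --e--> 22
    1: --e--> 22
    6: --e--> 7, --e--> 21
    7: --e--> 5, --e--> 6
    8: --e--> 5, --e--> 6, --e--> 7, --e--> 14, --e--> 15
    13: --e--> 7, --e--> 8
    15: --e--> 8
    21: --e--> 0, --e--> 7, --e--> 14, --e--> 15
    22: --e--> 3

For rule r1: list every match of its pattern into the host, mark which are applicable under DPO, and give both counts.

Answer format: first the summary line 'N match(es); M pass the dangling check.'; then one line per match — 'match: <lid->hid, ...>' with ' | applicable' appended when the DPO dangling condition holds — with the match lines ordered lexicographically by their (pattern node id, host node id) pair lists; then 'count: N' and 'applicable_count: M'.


0 match(es); 0 pass the dangling check.
count: 0
applicable_count: 0


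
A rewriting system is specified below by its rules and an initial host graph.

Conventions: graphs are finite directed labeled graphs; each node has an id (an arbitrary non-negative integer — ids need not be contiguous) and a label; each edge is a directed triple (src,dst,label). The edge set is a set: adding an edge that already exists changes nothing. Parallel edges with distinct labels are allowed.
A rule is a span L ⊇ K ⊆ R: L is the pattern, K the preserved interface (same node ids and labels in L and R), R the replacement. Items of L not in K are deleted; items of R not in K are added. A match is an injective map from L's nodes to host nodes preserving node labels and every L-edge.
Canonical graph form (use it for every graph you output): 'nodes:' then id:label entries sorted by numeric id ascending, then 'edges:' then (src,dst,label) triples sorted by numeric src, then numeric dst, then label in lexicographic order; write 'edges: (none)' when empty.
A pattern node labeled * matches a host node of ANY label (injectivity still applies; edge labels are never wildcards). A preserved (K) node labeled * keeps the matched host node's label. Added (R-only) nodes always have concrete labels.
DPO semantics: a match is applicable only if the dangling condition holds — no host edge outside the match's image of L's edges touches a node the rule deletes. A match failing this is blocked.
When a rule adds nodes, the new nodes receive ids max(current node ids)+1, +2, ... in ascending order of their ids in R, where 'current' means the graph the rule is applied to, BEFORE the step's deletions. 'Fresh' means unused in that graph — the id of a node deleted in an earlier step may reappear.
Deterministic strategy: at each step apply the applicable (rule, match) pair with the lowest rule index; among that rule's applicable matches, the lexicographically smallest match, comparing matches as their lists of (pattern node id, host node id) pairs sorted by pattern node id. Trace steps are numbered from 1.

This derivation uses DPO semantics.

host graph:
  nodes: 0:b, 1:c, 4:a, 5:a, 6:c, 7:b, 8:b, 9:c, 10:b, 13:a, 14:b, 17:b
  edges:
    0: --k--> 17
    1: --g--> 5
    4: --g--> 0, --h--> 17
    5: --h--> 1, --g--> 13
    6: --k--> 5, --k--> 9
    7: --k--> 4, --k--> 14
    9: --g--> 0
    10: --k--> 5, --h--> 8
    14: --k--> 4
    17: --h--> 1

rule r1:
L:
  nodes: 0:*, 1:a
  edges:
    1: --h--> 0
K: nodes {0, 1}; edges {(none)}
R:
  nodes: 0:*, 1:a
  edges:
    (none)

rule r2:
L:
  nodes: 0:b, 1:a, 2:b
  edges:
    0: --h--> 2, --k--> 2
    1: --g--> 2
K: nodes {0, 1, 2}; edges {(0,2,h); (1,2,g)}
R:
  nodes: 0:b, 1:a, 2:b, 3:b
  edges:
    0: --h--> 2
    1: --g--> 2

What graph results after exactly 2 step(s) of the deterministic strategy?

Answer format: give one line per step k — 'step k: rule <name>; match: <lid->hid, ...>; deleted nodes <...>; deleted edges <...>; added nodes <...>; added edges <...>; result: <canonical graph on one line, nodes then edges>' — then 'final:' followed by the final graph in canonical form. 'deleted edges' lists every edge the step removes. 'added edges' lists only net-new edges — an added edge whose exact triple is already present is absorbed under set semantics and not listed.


step 1: rule r1; match: 0->1, 1->5; deleted nodes (none); deleted edges (5,1,h); added nodes (none); added edges (none); result: nodes: 0:b, 1:c, 4:a, 5:a, 6:c, 7:b, 8:b, 9:c, 10:b, 13:a, 14:b, 17:b edges: (0,17,k); (1,5,g); (4,0,g); (4,17,h); (5,13,g); (6,5,k); (6,9,k); (7,4,k); (7,14,k); (9,0,g); (10,5,k); (10,8,h); (14,4,k); (17,1,h)
step 2: rule r1; match: 0->17, 1->4; deleted nodes (none); deleted edges (4,17,h); added nodes (none); added edges (none); result: nodes: 0:b, 1:c, 4:a, 5:a, 6:c, 7:b, 8:b, 9:c, 10:b, 13:a, 14:b, 17:b edges: (0,17,k); (1,5,g); (4,0,g); (5,13,g); (6,5,k); (6,9,k); (7,4,k); (7,14,k); (9,0,g); (10,5,k); (10,8,h); (14,4,k); (17,1,h)
final:
nodes: 0:b, 1:c, 4:a, 5:a, 6:c, 7:b, 8:b, 9:c, 10:b, 13:a, 14:b, 17:b
edges: (0,17,k); (1,5,g); (4,0,g); (5,13,g); (6,5,k); (6,9,k); (7,4,k); (7,14,k); (9,0,g); (10,5,k); (10,8,h); (14,4,k); (17,1,h)


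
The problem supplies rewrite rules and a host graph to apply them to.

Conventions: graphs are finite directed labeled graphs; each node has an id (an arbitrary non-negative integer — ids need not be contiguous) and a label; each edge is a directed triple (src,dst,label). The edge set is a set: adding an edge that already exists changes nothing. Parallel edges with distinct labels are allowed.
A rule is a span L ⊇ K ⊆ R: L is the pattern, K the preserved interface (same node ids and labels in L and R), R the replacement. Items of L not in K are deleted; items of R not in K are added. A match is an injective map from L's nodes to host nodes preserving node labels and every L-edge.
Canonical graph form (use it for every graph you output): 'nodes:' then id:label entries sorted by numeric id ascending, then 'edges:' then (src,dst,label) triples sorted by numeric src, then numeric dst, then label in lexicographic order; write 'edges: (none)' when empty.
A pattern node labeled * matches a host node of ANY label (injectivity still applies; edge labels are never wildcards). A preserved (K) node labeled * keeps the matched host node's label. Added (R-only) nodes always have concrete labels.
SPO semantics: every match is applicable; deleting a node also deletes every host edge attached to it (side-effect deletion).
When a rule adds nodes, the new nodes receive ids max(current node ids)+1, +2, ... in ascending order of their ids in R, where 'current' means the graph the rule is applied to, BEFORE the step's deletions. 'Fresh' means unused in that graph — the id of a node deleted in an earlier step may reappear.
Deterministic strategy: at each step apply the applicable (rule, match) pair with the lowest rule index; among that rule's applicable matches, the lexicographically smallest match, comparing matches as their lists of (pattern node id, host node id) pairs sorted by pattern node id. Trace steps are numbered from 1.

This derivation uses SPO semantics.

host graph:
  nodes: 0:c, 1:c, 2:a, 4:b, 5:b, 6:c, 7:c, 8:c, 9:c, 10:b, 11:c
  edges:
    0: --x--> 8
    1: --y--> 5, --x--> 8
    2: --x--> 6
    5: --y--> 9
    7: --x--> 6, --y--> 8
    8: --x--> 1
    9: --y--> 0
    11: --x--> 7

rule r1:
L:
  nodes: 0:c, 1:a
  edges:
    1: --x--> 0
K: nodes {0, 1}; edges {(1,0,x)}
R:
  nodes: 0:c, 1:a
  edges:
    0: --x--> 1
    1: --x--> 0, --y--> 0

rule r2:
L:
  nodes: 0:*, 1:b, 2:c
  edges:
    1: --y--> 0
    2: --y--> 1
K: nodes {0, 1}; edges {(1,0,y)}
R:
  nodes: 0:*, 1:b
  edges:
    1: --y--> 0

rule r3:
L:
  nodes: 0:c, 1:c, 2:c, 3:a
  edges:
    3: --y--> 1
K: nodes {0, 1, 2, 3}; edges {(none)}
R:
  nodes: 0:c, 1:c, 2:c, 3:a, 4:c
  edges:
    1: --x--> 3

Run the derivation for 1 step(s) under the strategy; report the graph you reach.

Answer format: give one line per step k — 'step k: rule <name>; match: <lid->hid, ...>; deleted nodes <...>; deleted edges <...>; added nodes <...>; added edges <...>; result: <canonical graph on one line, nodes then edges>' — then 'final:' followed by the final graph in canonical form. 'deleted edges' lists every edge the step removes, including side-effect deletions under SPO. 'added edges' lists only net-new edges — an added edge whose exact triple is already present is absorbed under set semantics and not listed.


step 1: rule r1; match: 0->6, 1->2; deleted nodes (none); deleted edges (none); added nodes (none); added edges (2,6,y); (6,2,x); result: nodes: 0:c, 1:c, 2:a, 4:b, 5:b, 6:c, 7:c, 8:c, 9:c, 10:b, 11:c edges: (0,8,x); (1,5,y); (1,8,x); (2,6,x); (2,6,y); (5,9,y); (6,2,x); (7,6,x); (7,8,y); (8,1,x); (9,0,y); (11,7,x)
final:
nodes: 0:c, 1:c, 2:a, 4:b, 5:b, 6:c, 7:c, 8:c, 9:c, 10:b, 11:c
edges: (0,8,x); (1,5,y); (1,8,x); (2,6,x); (2,6,y); (5,9,y); (6,2,x); (7,6,x); (7,8,y); (8,1,x); (9,0,y); (11,7,x)


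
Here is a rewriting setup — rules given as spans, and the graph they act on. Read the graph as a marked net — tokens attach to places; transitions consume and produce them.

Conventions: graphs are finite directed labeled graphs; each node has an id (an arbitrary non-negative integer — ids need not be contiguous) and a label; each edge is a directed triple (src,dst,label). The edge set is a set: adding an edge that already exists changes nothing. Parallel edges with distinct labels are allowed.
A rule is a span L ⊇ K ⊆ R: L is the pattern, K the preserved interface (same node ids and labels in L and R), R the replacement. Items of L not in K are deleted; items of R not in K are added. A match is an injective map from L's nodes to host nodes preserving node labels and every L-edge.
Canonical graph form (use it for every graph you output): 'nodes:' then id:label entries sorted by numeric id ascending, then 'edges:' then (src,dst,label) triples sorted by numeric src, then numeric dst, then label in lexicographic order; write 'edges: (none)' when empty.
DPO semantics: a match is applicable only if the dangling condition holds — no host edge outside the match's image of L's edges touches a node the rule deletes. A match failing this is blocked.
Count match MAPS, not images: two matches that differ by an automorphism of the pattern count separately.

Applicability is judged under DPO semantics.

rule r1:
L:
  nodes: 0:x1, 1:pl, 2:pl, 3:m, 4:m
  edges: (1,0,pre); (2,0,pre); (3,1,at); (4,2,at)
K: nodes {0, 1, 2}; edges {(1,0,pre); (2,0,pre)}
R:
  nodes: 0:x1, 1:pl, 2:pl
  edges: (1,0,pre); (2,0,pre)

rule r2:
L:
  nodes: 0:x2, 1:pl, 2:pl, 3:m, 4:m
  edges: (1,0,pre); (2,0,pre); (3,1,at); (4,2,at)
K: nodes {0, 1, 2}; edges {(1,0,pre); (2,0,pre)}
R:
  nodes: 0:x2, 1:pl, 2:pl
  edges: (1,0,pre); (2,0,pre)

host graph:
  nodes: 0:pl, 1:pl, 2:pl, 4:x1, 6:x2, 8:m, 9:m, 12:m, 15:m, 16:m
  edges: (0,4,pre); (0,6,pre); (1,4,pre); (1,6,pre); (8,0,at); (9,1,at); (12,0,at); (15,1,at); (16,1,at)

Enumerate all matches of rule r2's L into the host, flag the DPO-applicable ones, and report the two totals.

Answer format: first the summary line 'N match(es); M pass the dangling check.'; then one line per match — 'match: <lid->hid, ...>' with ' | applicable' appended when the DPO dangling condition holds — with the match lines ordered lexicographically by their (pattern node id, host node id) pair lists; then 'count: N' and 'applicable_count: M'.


12 match(es); 12 pass the dangling check.
match: 0->6, 1->0, 2->1, 3->8, 4->9 | applicable
match: 0->6, 1->0, 2->1, 3->8, 4->15 | applicable
match: 0->6, 1->0, 2->1, 3->8, 4->16 | applicable
match: 0->6, 1->0, 2->1, 3->12, 4->9 | applicable
match: 0->6, 1->0, 2->1, 3->12, 4->15 | applicable
match: 0->6, 1->0, 2->1, 3->12, 4->16 | applicable
match: 0->6, 1->1, 2->0, 3->9, 4->8 | applicable
match: 0->6, 1->1, 2->0, 3->9, 4->12 | applicable
match: 0->6, 1->1, 2->0, 3->15, 4->8 | applicable
match: 0->6, 1->1, 2->0, 3->15, 4->12 | applicable
match: 0->6, 1->1, 2->0, 3->16, 4->8 | applicable
match: 0->6, 1->1, 2->0, 3->16, 4->12 | applicable
count: 12
applicable_count: 12


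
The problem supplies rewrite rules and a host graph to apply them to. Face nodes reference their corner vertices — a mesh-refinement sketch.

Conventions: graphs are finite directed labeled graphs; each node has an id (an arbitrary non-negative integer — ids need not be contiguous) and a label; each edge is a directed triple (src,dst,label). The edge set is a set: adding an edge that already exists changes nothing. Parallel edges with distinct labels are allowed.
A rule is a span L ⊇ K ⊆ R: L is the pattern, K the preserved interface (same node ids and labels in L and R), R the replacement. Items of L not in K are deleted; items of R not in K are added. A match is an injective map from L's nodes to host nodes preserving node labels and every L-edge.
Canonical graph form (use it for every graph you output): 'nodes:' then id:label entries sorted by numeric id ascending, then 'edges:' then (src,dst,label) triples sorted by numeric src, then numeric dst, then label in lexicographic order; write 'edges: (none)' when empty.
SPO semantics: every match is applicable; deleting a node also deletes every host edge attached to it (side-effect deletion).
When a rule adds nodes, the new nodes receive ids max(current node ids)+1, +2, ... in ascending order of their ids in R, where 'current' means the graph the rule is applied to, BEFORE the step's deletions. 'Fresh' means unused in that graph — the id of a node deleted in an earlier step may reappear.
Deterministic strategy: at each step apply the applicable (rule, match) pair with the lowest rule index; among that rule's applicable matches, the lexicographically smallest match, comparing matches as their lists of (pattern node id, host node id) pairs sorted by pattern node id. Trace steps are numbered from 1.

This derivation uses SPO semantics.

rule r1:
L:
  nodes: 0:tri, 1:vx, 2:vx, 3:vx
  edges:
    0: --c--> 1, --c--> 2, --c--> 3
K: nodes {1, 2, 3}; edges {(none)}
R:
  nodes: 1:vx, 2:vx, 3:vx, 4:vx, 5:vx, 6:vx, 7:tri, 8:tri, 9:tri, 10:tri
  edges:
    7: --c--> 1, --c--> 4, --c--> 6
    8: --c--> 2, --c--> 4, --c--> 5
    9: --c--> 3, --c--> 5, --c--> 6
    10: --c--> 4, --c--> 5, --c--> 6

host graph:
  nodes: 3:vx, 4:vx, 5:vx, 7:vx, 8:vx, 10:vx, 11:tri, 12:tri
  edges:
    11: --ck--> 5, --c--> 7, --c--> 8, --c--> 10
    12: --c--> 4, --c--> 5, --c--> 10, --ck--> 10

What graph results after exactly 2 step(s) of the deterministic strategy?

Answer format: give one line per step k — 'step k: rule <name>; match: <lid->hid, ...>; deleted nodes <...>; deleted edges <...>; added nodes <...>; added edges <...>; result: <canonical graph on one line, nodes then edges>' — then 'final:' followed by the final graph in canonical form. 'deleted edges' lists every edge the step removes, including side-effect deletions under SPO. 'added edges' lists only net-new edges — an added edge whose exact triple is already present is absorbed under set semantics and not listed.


step 1: rule r1; match: 0->11, 1->7, 2->8, 3->10; deleted nodes 11; deleted edges (11,5,ck); (11,7,c); (11,8,c); (11,10,c); added nodes 13, 14, 15, 16, 17, 18, 19; added edges (16,7,c); (16,13,c); (16,15,c); (17,8,c); (17,13,c); (17,14,c); (18,10,c); (18,14,c); (18,15,c); (19,13,c); (19,14,c); (19,15,c); result: nodes: 3:vx, 4:vx, 5:vx, 7:vx, 8:vx, 10:vx, 12:tri, 13:vx, 14:vx, 15:vx, 16:tri, 17:tri, 18:tri, 19:tri edges: (12,4,c); (12,5,c); (12,10,c); (12,10,ck); (16,7,c); (16,13,c); (16,15,c); (17,8,c); (17,13,c); (17,14,c); (18,10,c); (18,14,c); (18,15,c); (19,13,c); (19,14,c); (19,15,c)
step 2: rule r1; match: 0->12, 1->4, 2->5, 3->10; deleted nodes 12; deleted edges (12,4,c); (12,5,c); (12,10,c); (12,10,ck); added nodes 20, 21, 22, 23, 24, 25, 26; added edges (23,4,c); (23,20,c); (23,22,c); (24,5,c); (24,20,c); (24,21,c); (25,10,c); (25,21,c); (25,22,c); (26,20,c); (26,21,c); (26,22,c); result: nodes: 3:vx, 4:vx, 5:vx, 7:vx, 8:vx, 10:vx, 13:vx, 14:vx, 15:vx, 16:tri, 17:tri, 18:tri, 19:tri, 20:vx, 21:vx, 22:vx, 23:tri, 24:tri, 25:tri, 26:tri edges: (16,7,c); (16,13,c); (16,15,c); (17,8,c); (17,13,c); (17,14,c); (18,10,c); (18,14,c); (18,15,c); (19,13,c); (19,14,c); (19,15,c); (23,4,c); (23,20,c); (23,22,c); (24,5,c); (24,20,c); (24,21,c); (25,10,c); (25,21,c); (25,22,c); (26,20,c); (26,21,c); (26,22,c)
final:
nodes: 3:vx, 4:vx, 5:vx, 7:vx, 8:vx, 10:vx, 13:vx, 14:vx, 15:vx, 16:tri, 17:tri, 18:tri, 19:tri, 20:vx, 21:vx, 22:vx, 23:tri, 24:tri, 25:tri, 26:tri
edges: (16,7,c); (16,13,c); (16,15,c); (17,8,c); (17,13,c); (17,14,c); (18,10,c); (18,14,c); (18,15,c); (19,13,c); (19,14,c); (19,15,c); (23,4,c); (23,20,c); (23,22,c); (24,5,c); (24,20,c); (24,21,c); (25,10,c); (25,21,c); (25,22,c); (26,20,c); (26,21,c); (26,22,c)


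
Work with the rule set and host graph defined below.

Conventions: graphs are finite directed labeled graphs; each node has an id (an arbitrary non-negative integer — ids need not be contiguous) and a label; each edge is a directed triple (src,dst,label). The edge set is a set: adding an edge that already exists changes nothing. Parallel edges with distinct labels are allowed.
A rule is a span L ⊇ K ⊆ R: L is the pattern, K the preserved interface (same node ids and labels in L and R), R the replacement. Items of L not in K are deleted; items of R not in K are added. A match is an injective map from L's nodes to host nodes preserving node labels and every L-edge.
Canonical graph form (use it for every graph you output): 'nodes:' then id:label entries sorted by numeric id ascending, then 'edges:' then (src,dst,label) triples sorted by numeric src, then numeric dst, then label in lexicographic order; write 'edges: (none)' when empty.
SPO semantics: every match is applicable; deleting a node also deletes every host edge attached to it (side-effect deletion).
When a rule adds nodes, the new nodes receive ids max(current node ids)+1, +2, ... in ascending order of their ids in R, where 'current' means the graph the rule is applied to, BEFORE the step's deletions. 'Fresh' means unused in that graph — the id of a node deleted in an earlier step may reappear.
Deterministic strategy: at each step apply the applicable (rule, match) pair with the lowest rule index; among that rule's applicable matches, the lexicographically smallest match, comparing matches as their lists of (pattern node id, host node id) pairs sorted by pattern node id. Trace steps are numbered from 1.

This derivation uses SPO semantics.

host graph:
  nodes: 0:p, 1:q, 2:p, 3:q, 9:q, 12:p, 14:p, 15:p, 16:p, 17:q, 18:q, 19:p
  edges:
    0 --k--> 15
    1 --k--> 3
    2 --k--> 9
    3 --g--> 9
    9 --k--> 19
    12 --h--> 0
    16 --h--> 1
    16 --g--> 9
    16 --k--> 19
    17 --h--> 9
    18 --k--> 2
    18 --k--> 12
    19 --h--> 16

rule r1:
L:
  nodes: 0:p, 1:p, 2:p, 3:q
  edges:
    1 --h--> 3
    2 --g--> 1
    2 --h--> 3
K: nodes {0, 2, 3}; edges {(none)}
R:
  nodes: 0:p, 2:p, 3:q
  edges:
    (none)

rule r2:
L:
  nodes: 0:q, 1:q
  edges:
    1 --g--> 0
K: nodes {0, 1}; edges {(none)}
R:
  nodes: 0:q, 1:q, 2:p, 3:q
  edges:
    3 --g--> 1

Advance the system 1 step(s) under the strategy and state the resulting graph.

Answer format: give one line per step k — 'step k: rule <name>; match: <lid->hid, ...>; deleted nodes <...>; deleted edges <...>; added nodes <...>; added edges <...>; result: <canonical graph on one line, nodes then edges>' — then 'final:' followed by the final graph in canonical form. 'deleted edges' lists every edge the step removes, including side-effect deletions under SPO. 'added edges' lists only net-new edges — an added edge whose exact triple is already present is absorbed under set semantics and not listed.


step 1: rule r2; match: 0->9, 1->3; deleted nodes (none); deleted edges (3,9,g); added nodes 20, 21; added edges (21,3,g); result: nodes: 0:p, 1:q, 2:p, 3:q, 9:q, 12:p, 14:p, 15:p, 16:p, 17:q, 18:q, 19:p, 20:p, 21:q edges: (0,15,k); (1,3,k); (2,9,k); (9,19,k); (12,0,h); (16,1,h); (16,9,g); (16,19,k); (17,9,h); (18,2,k); (18,12,k); (19,16,h); (21,3,g)
final:
nodes: 0:p, 1:q, 2:p, 3:q, 9:q, 12:p, 14:p, 15:p, 16:p, 17:q, 18:q, 19:p, 20:p, 21:q
edges: (0,15,k); (1,3,k); (2,9,k); (9,19,k); (12,0,h); (16,1,h); (16,9,g); (16,19,k); (17,9,h); (18,2,k); (18,12,k); (19,16,h); (21,3,g)
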